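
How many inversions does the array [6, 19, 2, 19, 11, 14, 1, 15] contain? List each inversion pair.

Finding inversions in [6, 19, 2, 19, 11, 14, 1, 15]:

(0, 2): arr[0]=6 > arr[2]=2
(0, 6): arr[0]=6 > arr[6]=1
(1, 2): arr[1]=19 > arr[2]=2
(1, 4): arr[1]=19 > arr[4]=11
(1, 5): arr[1]=19 > arr[5]=14
(1, 6): arr[1]=19 > arr[6]=1
(1, 7): arr[1]=19 > arr[7]=15
(2, 6): arr[2]=2 > arr[6]=1
(3, 4): arr[3]=19 > arr[4]=11
(3, 5): arr[3]=19 > arr[5]=14
(3, 6): arr[3]=19 > arr[6]=1
(3, 7): arr[3]=19 > arr[7]=15
(4, 6): arr[4]=11 > arr[6]=1
(5, 6): arr[5]=14 > arr[6]=1

Total inversions: 14

The array has 14 inversion(s): (0,2), (0,6), (1,2), (1,4), (1,5), (1,6), (1,7), (2,6), (3,4), (3,5), (3,6), (3,7), (4,6), (5,6). Each pair (i,j) satisfies i < j and arr[i] > arr[j].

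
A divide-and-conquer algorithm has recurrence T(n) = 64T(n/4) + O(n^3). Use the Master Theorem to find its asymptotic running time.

Master Theorem for T(n) = 64T(n/4) + O(n^3):

a = 64, b = 4, c = 3
log_b(a) = log_4(64) = 3.0000

Case 2: c = 3 = log_4(64) = 3.0000
T(n) = O(n^3 log n) = O(n^3 log n)

For T(n) = 64T(n/4) + O(n^3): log_4(64) = 3.0000. This is Case 2 of the Master Theorem (c = log_b(a), equal work at all levels), giving O(n^3 log n).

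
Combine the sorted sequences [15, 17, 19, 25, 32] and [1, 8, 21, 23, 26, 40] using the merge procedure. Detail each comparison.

Merging process:

Compare 15 vs 1: take 1 from right. Merged: [1]
Compare 15 vs 8: take 8 from right. Merged: [1, 8]
Compare 15 vs 21: take 15 from left. Merged: [1, 8, 15]
Compare 17 vs 21: take 17 from left. Merged: [1, 8, 15, 17]
Compare 19 vs 21: take 19 from left. Merged: [1, 8, 15, 17, 19]
Compare 25 vs 21: take 21 from right. Merged: [1, 8, 15, 17, 19, 21]
Compare 25 vs 23: take 23 from right. Merged: [1, 8, 15, 17, 19, 21, 23]
Compare 25 vs 26: take 25 from left. Merged: [1, 8, 15, 17, 19, 21, 23, 25]
Compare 32 vs 26: take 26 from right. Merged: [1, 8, 15, 17, 19, 21, 23, 25, 26]
Compare 32 vs 40: take 32 from left. Merged: [1, 8, 15, 17, 19, 21, 23, 25, 26, 32]
Append remaining from right: [40]. Merged: [1, 8, 15, 17, 19, 21, 23, 25, 26, 32, 40]

Final merged array: [1, 8, 15, 17, 19, 21, 23, 25, 26, 32, 40]
Total comparisons: 10

The merged array is [1, 8, 15, 17, 19, 21, 23, 25, 26, 32, 40], requiring 10 comparisons. The merge step runs in O(n) time where n is the total number of elements.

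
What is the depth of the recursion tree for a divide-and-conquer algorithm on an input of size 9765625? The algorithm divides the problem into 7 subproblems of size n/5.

For divide and conquer with division factor 5:

Problem sizes at each level:
Level 0: 9765625
Level 1: 1953125
Level 2: 390625
Level 3: 78125
Level 4: 15625
Level 5: 3125
Level 6: 625
Level 7: 125
Level 8: 25
Level 9: 5
Level 10: 1

The root is level 0 and the size-1 base case is level 10 (the tree spans levels 0 through 10, i.e. 11 levels counting the root), so the depth is the number of divisions: log_5(9765625) = 10

The recursion tree depth is log_5(9765625) = 10. At each level, the problem size is divided by 5, so it takes 10 divisions to reduce to a base case of size 1. The algorithm makes 7 recursive calls at each level.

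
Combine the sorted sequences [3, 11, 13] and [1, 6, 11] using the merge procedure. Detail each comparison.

Merging process:

Compare 3 vs 1: take 1 from right. Merged: [1]
Compare 3 vs 6: take 3 from left. Merged: [1, 3]
Compare 11 vs 6: take 6 from right. Merged: [1, 3, 6]
Compare 11 vs 11: take 11 from left. Merged: [1, 3, 6, 11]
Compare 13 vs 11: take 11 from right. Merged: [1, 3, 6, 11, 11]
Append remaining from left: [13]. Merged: [1, 3, 6, 11, 11, 13]

Final merged array: [1, 3, 6, 11, 11, 13]
Total comparisons: 5

The merged array is [1, 3, 6, 11, 11, 13], requiring 5 comparisons. The merge step runs in O(n) time where n is the total number of elements.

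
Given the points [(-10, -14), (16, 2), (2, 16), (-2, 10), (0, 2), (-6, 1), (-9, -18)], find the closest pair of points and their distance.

Computing all pairwise distances among 7 points:

d((-10, -14), (16, 2)) = 30.5287
d((-10, -14), (2, 16)) = 32.311
d((-10, -14), (-2, 10)) = 25.2982
d((-10, -14), (0, 2)) = 18.868
d((-10, -14), (-6, 1)) = 15.5242
d((-10, -14), (-9, -18)) = 4.1231 <-- minimum
d((16, 2), (2, 16)) = 19.799
d((16, 2), (-2, 10)) = 19.6977
d((16, 2), (0, 2)) = 16.0
d((16, 2), (-6, 1)) = 22.0227
d((16, 2), (-9, -18)) = 32.0156
d((2, 16), (-2, 10)) = 7.2111
d((2, 16), (0, 2)) = 14.1421
d((2, 16), (-6, 1)) = 17.0
d((2, 16), (-9, -18)) = 35.7351
d((-2, 10), (0, 2)) = 8.2462
d((-2, 10), (-6, 1)) = 9.8489
d((-2, 10), (-9, -18)) = 28.8617
d((0, 2), (-6, 1)) = 6.0828
d((0, 2), (-9, -18)) = 21.9317
d((-6, 1), (-9, -18)) = 19.2354

Closest pair: (-10, -14) and (-9, -18) with distance 4.1231

The closest pair is (-10, -14) and (-9, -18) with Euclidean distance 4.1231. For 7 points, brute-force pairwise comparison is shown above. For large n, the divide-and-conquer algorithm (sort by x, recurse on halves, check the dividing strip) achieves O(n log n).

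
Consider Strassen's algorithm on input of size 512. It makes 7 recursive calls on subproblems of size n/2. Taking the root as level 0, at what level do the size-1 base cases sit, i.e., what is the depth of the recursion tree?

For divide and conquer with division factor 2:

Problem sizes at each level:
Level 0: 512
Level 1: 256
Level 2: 128
Level 3: 64
Level 4: 32
Level 5: 16
Level 6: 8
Level 7: 4
Level 8: 2
Level 9: 1

The root is level 0 and the size-1 base case is level 9 (the tree spans levels 0 through 9, i.e. 10 levels counting the root), so the depth is the number of divisions: log_2(512) = 9

The recursion tree depth is log_2(512) = 9. At each level, the problem size is divided by 2, so it takes 9 divisions to reduce to a base case of size 1. The algorithm makes 7 recursive calls at each level.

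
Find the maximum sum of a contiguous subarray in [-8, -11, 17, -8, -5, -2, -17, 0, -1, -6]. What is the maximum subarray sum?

Using Kadane's algorithm on [-8, -11, 17, -8, -5, -2, -17, 0, -1, -6]:

Scanning through the array:
Position 1 (value -11): max_ending_here = -11, max_so_far = -8
Position 2 (value 17): max_ending_here = 17, max_so_far = 17
Position 3 (value -8): max_ending_here = 9, max_so_far = 17
Position 4 (value -5): max_ending_here = 4, max_so_far = 17
Position 5 (value -2): max_ending_here = 2, max_so_far = 17
Position 6 (value -17): max_ending_here = -15, max_so_far = 17
Position 7 (value 0): max_ending_here = 0, max_so_far = 17
Position 8 (value -1): max_ending_here = -1, max_so_far = 17
Position 9 (value -6): max_ending_here = -6, max_so_far = 17

Maximum subarray: [17]
Maximum sum: 17

The maximum subarray is [17] with sum 17. This subarray runs from index 2 to index 2.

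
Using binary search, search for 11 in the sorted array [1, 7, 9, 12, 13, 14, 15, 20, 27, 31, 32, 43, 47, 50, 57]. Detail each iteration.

Binary search for 11 in [1, 7, 9, 12, 13, 14, 15, 20, 27, 31, 32, 43, 47, 50, 57]:

lo=0, hi=14, mid=7, arr[mid]=20 -> 20 > 11, search left half
lo=0, hi=6, mid=3, arr[mid]=12 -> 12 > 11, search left half
lo=0, hi=2, mid=1, arr[mid]=7 -> 7 < 11, search right half
lo=2, hi=2, mid=2, arr[mid]=9 -> 9 < 11, search right half
lo=3 > hi=2, target 11 not found

Binary search determines that 11 is not in the array after 4 comparisons. The search space was exhausted without finding the target.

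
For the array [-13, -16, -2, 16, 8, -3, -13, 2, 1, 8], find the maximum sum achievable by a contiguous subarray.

Using Kadane's algorithm on [-13, -16, -2, 16, 8, -3, -13, 2, 1, 8]:

Scanning through the array:
Position 1 (value -16): max_ending_here = -16, max_so_far = -13
Position 2 (value -2): max_ending_here = -2, max_so_far = -2
Position 3 (value 16): max_ending_here = 16, max_so_far = 16
Position 4 (value 8): max_ending_here = 24, max_so_far = 24
Position 5 (value -3): max_ending_here = 21, max_so_far = 24
Position 6 (value -13): max_ending_here = 8, max_so_far = 24
Position 7 (value 2): max_ending_here = 10, max_so_far = 24
Position 8 (value 1): max_ending_here = 11, max_so_far = 24
Position 9 (value 8): max_ending_here = 19, max_so_far = 24

Maximum subarray: [16, 8]
Maximum sum: 24

The maximum subarray is [16, 8] with sum 24. This subarray runs from index 3 to index 4.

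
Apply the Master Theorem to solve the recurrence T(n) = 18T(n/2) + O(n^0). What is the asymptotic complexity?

Master Theorem for T(n) = 18T(n/2) + O(n^0):

a = 18, b = 2, c = 0
log_b(a) = log_2(18) = 4.1699

Case 1: c = 0 < log_2(18) = 4.1699
T(n) = O(n^(log_2 18))

For T(n) = 18T(n/2) + O(n^0): log_2(18) = 4.1699. This is Case 1 of the Master Theorem (c < log_b(a), work dominated by leaves), giving O(n^(log_2 18)).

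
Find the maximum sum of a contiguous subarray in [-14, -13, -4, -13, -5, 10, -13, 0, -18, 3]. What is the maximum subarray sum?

Using Kadane's algorithm on [-14, -13, -4, -13, -5, 10, -13, 0, -18, 3]:

Scanning through the array:
Position 1 (value -13): max_ending_here = -13, max_so_far = -13
Position 2 (value -4): max_ending_here = -4, max_so_far = -4
Position 3 (value -13): max_ending_here = -13, max_so_far = -4
Position 4 (value -5): max_ending_here = -5, max_so_far = -4
Position 5 (value 10): max_ending_here = 10, max_so_far = 10
Position 6 (value -13): max_ending_here = -3, max_so_far = 10
Position 7 (value 0): max_ending_here = 0, max_so_far = 10
Position 8 (value -18): max_ending_here = -18, max_so_far = 10
Position 9 (value 3): max_ending_here = 3, max_so_far = 10

Maximum subarray: [10]
Maximum sum: 10

The maximum subarray is [10] with sum 10. This subarray runs from index 5 to index 5.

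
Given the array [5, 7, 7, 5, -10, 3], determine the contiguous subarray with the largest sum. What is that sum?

Using Kadane's algorithm on [5, 7, 7, 5, -10, 3]:

Scanning through the array:
Position 1 (value 7): max_ending_here = 12, max_so_far = 12
Position 2 (value 7): max_ending_here = 19, max_so_far = 19
Position 3 (value 5): max_ending_here = 24, max_so_far = 24
Position 4 (value -10): max_ending_here = 14, max_so_far = 24
Position 5 (value 3): max_ending_here = 17, max_so_far = 24

Maximum subarray: [5, 7, 7, 5]
Maximum sum: 24

The maximum subarray is [5, 7, 7, 5] with sum 24. This subarray runs from index 0 to index 3.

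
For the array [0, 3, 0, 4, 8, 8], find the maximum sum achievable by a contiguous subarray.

Using Kadane's algorithm on [0, 3, 0, 4, 8, 8]:

Scanning through the array:
Position 1 (value 3): max_ending_here = 3, max_so_far = 3
Position 2 (value 0): max_ending_here = 3, max_so_far = 3
Position 3 (value 4): max_ending_here = 7, max_so_far = 7
Position 4 (value 8): max_ending_here = 15, max_so_far = 15
Position 5 (value 8): max_ending_here = 23, max_so_far = 23

Maximum subarray: [0, 3, 0, 4, 8, 8]
Maximum sum: 23

The maximum subarray is [0, 3, 0, 4, 8, 8] with sum 23. This subarray runs from index 0 to index 5.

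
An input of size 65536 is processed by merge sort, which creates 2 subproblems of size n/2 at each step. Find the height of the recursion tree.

For divide and conquer with division factor 2:

Problem sizes at each level:
Level 0: 65536
Level 1: 32768
Level 2: 16384
Level 3: 8192
Level 4: 4096
Level 5: 2048
Level 6: 1024
Level 7: 512
Level 8: 256
Level 9: 128
Level 10: 64
Level 11: 32
Level 12: 16
Level 13: 8
Level 14: 4
Level 15: 2
Level 16: 1

The root is level 0 and the size-1 base case is level 16 (the tree spans levels 0 through 16, i.e. 17 levels counting the root), so the depth is the number of divisions: log_2(65536) = 16

The recursion tree depth is log_2(65536) = 16. At each level, the problem size is divided by 2, so it takes 16 divisions to reduce to a base case of size 1. The algorithm makes 2 recursive calls at each level.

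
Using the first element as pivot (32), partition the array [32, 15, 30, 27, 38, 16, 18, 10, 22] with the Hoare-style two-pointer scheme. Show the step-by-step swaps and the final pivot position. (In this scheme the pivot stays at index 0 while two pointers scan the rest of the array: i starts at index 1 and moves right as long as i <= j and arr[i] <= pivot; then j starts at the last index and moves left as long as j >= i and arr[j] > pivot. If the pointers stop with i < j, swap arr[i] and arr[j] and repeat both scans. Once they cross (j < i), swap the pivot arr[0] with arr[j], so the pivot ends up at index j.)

Hoare-style two-pointer partition with pivot = 32:

Initial array: [32, 15, 30, 27, 38, 16, 18, 10, 22]

Pointers start at i = 1, j = 8.
i stops at index 4 (arr[4]=38 > 32), j stops at index 8 (arr[8]=22 <= 32): swap arr[4] and arr[8], array becomes [32, 15, 30, 27, 22, 16, 18, 10, 38]
i ends at 8, j ends at 7: the pointers have crossed (j < i), so scanning stops.

Swap pivot arr[0] with arr[7] to place pivot at position 7: [10, 15, 30, 27, 22, 16, 18, 32, 38]
Pivot position: 7

After partitioning with pivot 32, the array becomes [10, 15, 30, 27, 22, 16, 18, 32, 38]. The pivot is placed at index 7. All elements to the left of the pivot are <= 32, and all elements to the right are > 32.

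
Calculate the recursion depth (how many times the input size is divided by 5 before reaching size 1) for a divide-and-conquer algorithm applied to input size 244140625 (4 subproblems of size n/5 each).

For divide and conquer with division factor 5:

Problem sizes at each level:
Level 0: 244140625
Level 1: 48828125
Level 2: 9765625
Level 3: 1953125
Level 4: 390625
Level 5: 78125
Level 6: 15625
Level 7: 3125
Level 8: 625
Level 9: 125
Level 10: 25
Level 11: 5
Level 12: 1

The root is level 0 and the size-1 base case is level 12 (the tree spans levels 0 through 12, i.e. 13 levels counting the root), so the depth is the number of divisions: log_5(244140625) = 12

The recursion tree depth is log_5(244140625) = 12. At each level, the problem size is divided by 5, so it takes 12 divisions to reduce to a base case of size 1. The algorithm makes 4 recursive calls at each level.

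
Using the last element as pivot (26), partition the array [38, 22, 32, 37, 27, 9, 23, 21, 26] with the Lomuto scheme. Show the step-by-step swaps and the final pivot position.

Lomuto partition with pivot = 26:

Initial array: [38, 22, 32, 37, 27, 9, 23, 21, 26]

arr[0]=38 > 26: no swap
arr[1]=22 <= 26: swap with position 0, array becomes [22, 38, 32, 37, 27, 9, 23, 21, 26]
arr[2]=32 > 26: no swap
arr[3]=37 > 26: no swap
arr[4]=27 > 26: no swap
arr[5]=9 <= 26: swap with position 1, array becomes [22, 9, 32, 37, 27, 38, 23, 21, 26]
arr[6]=23 <= 26: swap with position 2, array becomes [22, 9, 23, 37, 27, 38, 32, 21, 26]
arr[7]=21 <= 26: swap with position 3, array becomes [22, 9, 23, 21, 27, 38, 32, 37, 26]

Place pivot at position 4: [22, 9, 23, 21, 26, 38, 32, 37, 27]
Pivot position: 4

After partitioning with pivot 26, the array becomes [22, 9, 23, 21, 26, 38, 32, 37, 27]. The pivot is placed at index 4. All elements to the left of the pivot are <= 26, and all elements to the right are > 26.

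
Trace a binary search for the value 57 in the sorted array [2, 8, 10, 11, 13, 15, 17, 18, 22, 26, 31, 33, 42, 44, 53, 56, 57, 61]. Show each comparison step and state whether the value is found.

Binary search for 57 in [2, 8, 10, 11, 13, 15, 17, 18, 22, 26, 31, 33, 42, 44, 53, 56, 57, 61]:

lo=0, hi=17, mid=8, arr[mid]=22 -> 22 < 57, search right half
lo=9, hi=17, mid=13, arr[mid]=44 -> 44 < 57, search right half
lo=14, hi=17, mid=15, arr[mid]=56 -> 56 < 57, search right half
lo=16, hi=17, mid=16, arr[mid]=57 -> Found target at index 16!

Binary search finds 57 at index 16 after 4 comparisons. The search repeatedly halves the search space by comparing with the middle element.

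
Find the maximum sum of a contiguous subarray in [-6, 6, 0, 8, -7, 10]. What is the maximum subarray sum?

Using Kadane's algorithm on [-6, 6, 0, 8, -7, 10]:

Scanning through the array:
Position 1 (value 6): max_ending_here = 6, max_so_far = 6
Position 2 (value 0): max_ending_here = 6, max_so_far = 6
Position 3 (value 8): max_ending_here = 14, max_so_far = 14
Position 4 (value -7): max_ending_here = 7, max_so_far = 14
Position 5 (value 10): max_ending_here = 17, max_so_far = 17

Maximum subarray: [6, 0, 8, -7, 10]
Maximum sum: 17

The maximum subarray is [6, 0, 8, -7, 10] with sum 17. This subarray runs from index 1 to index 5.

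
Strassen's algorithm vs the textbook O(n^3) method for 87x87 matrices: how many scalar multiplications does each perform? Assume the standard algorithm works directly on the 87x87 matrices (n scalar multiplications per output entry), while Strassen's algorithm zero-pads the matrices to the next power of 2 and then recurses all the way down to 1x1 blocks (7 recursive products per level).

Matrix multiplication for 87x87 matrices:

Strassen's algorithm requires power-of-2 dimensions. Pad 87x87 to 128x128 (next power of 2).

Standard algorithm: 87^3 = 658503 multiplications
Strassen's algorithm: 7^(log2(128)) = 7^7 = 823543 multiplications
Difference: 658503 - 823543 = -165040 (Strassen uses MORE here due to padding overhead — for small or just-over-power-of-2 n, padding can outweigh the per-level savings)

Standard: 658503 multiplications (87^3). Strassen: 823543 multiplications (7^7, after padding to 128x128). Strassen reduces 8 recursive multiplications to 7 at each level.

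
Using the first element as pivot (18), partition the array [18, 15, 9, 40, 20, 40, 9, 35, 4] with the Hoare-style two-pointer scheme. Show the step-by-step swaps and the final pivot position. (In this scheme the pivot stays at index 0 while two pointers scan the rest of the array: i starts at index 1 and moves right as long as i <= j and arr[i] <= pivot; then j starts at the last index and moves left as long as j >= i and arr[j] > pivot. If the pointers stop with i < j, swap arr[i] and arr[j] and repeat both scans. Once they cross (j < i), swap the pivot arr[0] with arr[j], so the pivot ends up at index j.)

Hoare-style two-pointer partition with pivot = 18:

Initial array: [18, 15, 9, 40, 20, 40, 9, 35, 4]

Pointers start at i = 1, j = 8.
i stops at index 3 (arr[3]=40 > 18), j stops at index 8 (arr[8]=4 <= 18): swap arr[3] and arr[8], array becomes [18, 15, 9, 4, 20, 40, 9, 35, 40]
i stops at index 4 (arr[4]=20 > 18), j stops at index 6 (arr[6]=9 <= 18): swap arr[4] and arr[6], array becomes [18, 15, 9, 4, 9, 40, 20, 35, 40]
i ends at 5, j ends at 4: the pointers have crossed (j < i), so scanning stops.

Swap pivot arr[0] with arr[4] to place pivot at position 4: [9, 15, 9, 4, 18, 40, 20, 35, 40]
Pivot position: 4

After partitioning with pivot 18, the array becomes [9, 15, 9, 4, 18, 40, 20, 35, 40]. The pivot is placed at index 4. All elements to the left of the pivot are <= 18, and all elements to the right are > 18.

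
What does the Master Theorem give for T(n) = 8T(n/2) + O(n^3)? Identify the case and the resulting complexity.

Master Theorem for T(n) = 8T(n/2) + O(n^3):

a = 8, b = 2, c = 3
log_b(a) = log_2(8) = 3.0000

Case 2: c = 3 = log_2(8) = 3.0000
T(n) = O(n^3 log n) = O(n^3 log n)

For T(n) = 8T(n/2) + O(n^3): log_2(8) = 3.0000. This is Case 2 of the Master Theorem (c = log_b(a), equal work at all levels), giving O(n^3 log n).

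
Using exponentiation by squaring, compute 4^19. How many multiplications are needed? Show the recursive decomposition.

Computing 4^19 by squaring (build up from 4^1; each line after the first costs one multiplication):

4^1 = 4
4^2 = (4^1)^2 = 4^2 = 16
4^4 = (4^2)^2 = 16^2 = 256
4^8 = (4^4)^2 = 256^2 = 65536
4^9 = 4 * 4^8 = 4 * 65536 = 262144
4^18 = (4^9)^2 = 262144^2 = 68719476736
4^19 = 4 * 4^18 = 4 * 68719476736 = 274877906944

Result: 274877906944
Multiplications needed: 6 (6 lines after 4^1)

4^19 = 274877906944. Using exponentiation by squaring, this requires 6 multiplications. The key idea: if the exponent is even, square the half-power; if odd, multiply by the base once.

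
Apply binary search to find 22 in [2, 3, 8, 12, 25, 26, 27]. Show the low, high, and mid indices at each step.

Binary search for 22 in [2, 3, 8, 12, 25, 26, 27]:

lo=0, hi=6, mid=3, arr[mid]=12 -> 12 < 22, search right half
lo=4, hi=6, mid=5, arr[mid]=26 -> 26 > 22, search left half
lo=4, hi=4, mid=4, arr[mid]=25 -> 25 > 22, search left half
lo=4 > hi=3, target 22 not found

Binary search determines that 22 is not in the array after 3 comparisons. The search space was exhausted without finding the target.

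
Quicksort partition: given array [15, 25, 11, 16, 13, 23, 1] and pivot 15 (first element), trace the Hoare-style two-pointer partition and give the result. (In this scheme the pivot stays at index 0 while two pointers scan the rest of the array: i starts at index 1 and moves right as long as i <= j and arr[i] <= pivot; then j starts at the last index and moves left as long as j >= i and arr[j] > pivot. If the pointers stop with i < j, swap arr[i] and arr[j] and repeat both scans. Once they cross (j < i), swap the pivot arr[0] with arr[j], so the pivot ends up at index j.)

Hoare-style two-pointer partition with pivot = 15:

Initial array: [15, 25, 11, 16, 13, 23, 1]

Pointers start at i = 1, j = 6.
i stops at index 1 (arr[1]=25 > 15), j stops at index 6 (arr[6]=1 <= 15): swap arr[1] and arr[6], array becomes [15, 1, 11, 16, 13, 23, 25]
i stops at index 3 (arr[3]=16 > 15), j stops at index 4 (arr[4]=13 <= 15): swap arr[3] and arr[4], array becomes [15, 1, 11, 13, 16, 23, 25]
i ends at 4, j ends at 3: the pointers have crossed (j < i), so scanning stops.

Swap pivot arr[0] with arr[3] to place pivot at position 3: [13, 1, 11, 15, 16, 23, 25]
Pivot position: 3

After partitioning with pivot 15, the array becomes [13, 1, 11, 15, 16, 23, 25]. The pivot is placed at index 3. All elements to the left of the pivot are <= 15, and all elements to the right are > 15.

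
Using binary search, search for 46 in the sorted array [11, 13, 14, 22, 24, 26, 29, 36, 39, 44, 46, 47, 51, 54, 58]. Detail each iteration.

Binary search for 46 in [11, 13, 14, 22, 24, 26, 29, 36, 39, 44, 46, 47, 51, 54, 58]:

lo=0, hi=14, mid=7, arr[mid]=36 -> 36 < 46, search right half
lo=8, hi=14, mid=11, arr[mid]=47 -> 47 > 46, search left half
lo=8, hi=10, mid=9, arr[mid]=44 -> 44 < 46, search right half
lo=10, hi=10, mid=10, arr[mid]=46 -> Found target at index 10!

Binary search finds 46 at index 10 after 4 comparisons. The search repeatedly halves the search space by comparing with the middle element.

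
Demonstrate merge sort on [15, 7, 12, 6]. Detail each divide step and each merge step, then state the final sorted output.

Merge sort trace:

Split: [15, 7, 12, 6] -> [15, 7] and [12, 6]
  Split: [15, 7] -> [15] and [7]
  Merge: [15] + [7] -> [7, 15]
  Split: [12, 6] -> [12] and [6]
  Merge: [12] + [6] -> [6, 12]
Merge: [7, 15] + [6, 12] -> [6, 7, 12, 15]

Final sorted array: [6, 7, 12, 15]

The merge sort proceeds by recursively splitting the array and merging sorted halves.
After all merges, the sorted array is [6, 7, 12, 15].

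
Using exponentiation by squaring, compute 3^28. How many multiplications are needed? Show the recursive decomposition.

Computing 3^28 by squaring (build up from 3^1; each line after the first costs one multiplication):

3^1 = 3
3^2 = (3^1)^2 = 3^2 = 9
3^3 = 3 * 3^2 = 3 * 9 = 27
3^6 = (3^3)^2 = 27^2 = 729
3^7 = 3 * 3^6 = 3 * 729 = 2187
3^14 = (3^7)^2 = 2187^2 = 4782969
3^28 = (3^14)^2 = 4782969^2 = 22876792454961

Result: 22876792454961
Multiplications needed: 6 (6 lines after 3^1)

3^28 = 22876792454961. Using exponentiation by squaring, this requires 6 multiplications. The key idea: if the exponent is even, square the half-power; if odd, multiply by the base once.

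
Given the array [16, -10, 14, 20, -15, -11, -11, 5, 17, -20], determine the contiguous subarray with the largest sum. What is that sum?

Using Kadane's algorithm on [16, -10, 14, 20, -15, -11, -11, 5, 17, -20]:

Scanning through the array:
Position 1 (value -10): max_ending_here = 6, max_so_far = 16
Position 2 (value 14): max_ending_here = 20, max_so_far = 20
Position 3 (value 20): max_ending_here = 40, max_so_far = 40
Position 4 (value -15): max_ending_here = 25, max_so_far = 40
Position 5 (value -11): max_ending_here = 14, max_so_far = 40
Position 6 (value -11): max_ending_here = 3, max_so_far = 40
Position 7 (value 5): max_ending_here = 8, max_so_far = 40
Position 8 (value 17): max_ending_here = 25, max_so_far = 40
Position 9 (value -20): max_ending_here = 5, max_so_far = 40

Maximum subarray: [16, -10, 14, 20]
Maximum sum: 40

The maximum subarray is [16, -10, 14, 20] with sum 40. This subarray runs from index 0 to index 3.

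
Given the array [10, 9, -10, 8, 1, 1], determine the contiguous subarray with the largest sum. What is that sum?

Using Kadane's algorithm on [10, 9, -10, 8, 1, 1]:

Scanning through the array:
Position 1 (value 9): max_ending_here = 19, max_so_far = 19
Position 2 (value -10): max_ending_here = 9, max_so_far = 19
Position 3 (value 8): max_ending_here = 17, max_so_far = 19
Position 4 (value 1): max_ending_here = 18, max_so_far = 19
Position 5 (value 1): max_ending_here = 19, max_so_far = 19

Maximum subarray: [10, 9]
Maximum sum: 19

The maximum subarray is [10, 9] with sum 19. This subarray runs from index 0 to index 1.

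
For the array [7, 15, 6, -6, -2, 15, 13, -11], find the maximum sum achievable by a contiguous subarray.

Using Kadane's algorithm on [7, 15, 6, -6, -2, 15, 13, -11]:

Scanning through the array:
Position 1 (value 15): max_ending_here = 22, max_so_far = 22
Position 2 (value 6): max_ending_here = 28, max_so_far = 28
Position 3 (value -6): max_ending_here = 22, max_so_far = 28
Position 4 (value -2): max_ending_here = 20, max_so_far = 28
Position 5 (value 15): max_ending_here = 35, max_so_far = 35
Position 6 (value 13): max_ending_here = 48, max_so_far = 48
Position 7 (value -11): max_ending_here = 37, max_so_far = 48

Maximum subarray: [7, 15, 6, -6, -2, 15, 13]
Maximum sum: 48

The maximum subarray is [7, 15, 6, -6, -2, 15, 13] with sum 48. This subarray runs from index 0 to index 6.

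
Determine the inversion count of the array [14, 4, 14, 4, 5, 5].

Finding inversions in [14, 4, 14, 4, 5, 5]:

(0, 1): arr[0]=14 > arr[1]=4
(0, 3): arr[0]=14 > arr[3]=4
(0, 4): arr[0]=14 > arr[4]=5
(0, 5): arr[0]=14 > arr[5]=5
(2, 3): arr[2]=14 > arr[3]=4
(2, 4): arr[2]=14 > arr[4]=5
(2, 5): arr[2]=14 > arr[5]=5

Total inversions: 7

The array has 7 inversion(s): (0,1), (0,3), (0,4), (0,5), (2,3), (2,4), (2,5). Each pair (i,j) satisfies i < j and arr[i] > arr[j].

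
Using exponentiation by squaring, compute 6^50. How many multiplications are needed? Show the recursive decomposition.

Computing 6^50 by squaring (build up from 6^1; each line after the first costs one multiplication):

6^1 = 6
6^2 = (6^1)^2 = 6^2 = 36
6^3 = 6 * 6^2 = 6 * 36 = 216
6^6 = (6^3)^2 = 216^2 = 46656
6^12 = (6^6)^2 = 46656^2 = 2176782336
6^24 = (6^12)^2 = 2176782336^2 = 4738381338321616896
6^25 = 6 * 6^24 = 6 * 4738381338321616896 = 28430288029929701376
6^50 = (6^25)^2 = 28430288029929701376^2 = 808281277464764060643139600456536293376

Result: 808281277464764060643139600456536293376
Multiplications needed: 7 (7 lines after 6^1)

6^50 = 808281277464764060643139600456536293376. Using exponentiation by squaring, this requires 7 multiplications. The key idea: if the exponent is even, square the half-power; if odd, multiply by the base once.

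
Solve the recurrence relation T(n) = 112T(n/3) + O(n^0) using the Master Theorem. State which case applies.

Master Theorem for T(n) = 112T(n/3) + O(n^0):

a = 112, b = 3, c = 0
log_b(a) = log_3(112) = 4.2950

Case 1: c = 0 < log_3(112) = 4.2950
T(n) = O(n^(log_3 112))

For T(n) = 112T(n/3) + O(n^0): log_3(112) = 4.2950. This is Case 1 of the Master Theorem (c < log_b(a), work dominated by leaves), giving O(n^(log_3 112)).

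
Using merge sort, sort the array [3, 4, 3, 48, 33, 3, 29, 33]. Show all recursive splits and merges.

Merge sort trace:

Split: [3, 4, 3, 48, 33, 3, 29, 33] -> [3, 4, 3, 48] and [33, 3, 29, 33]
  Split: [3, 4, 3, 48] -> [3, 4] and [3, 48]
    Split: [3, 4] -> [3] and [4]
    Merge: [3] + [4] -> [3, 4]
    Split: [3, 48] -> [3] and [48]
    Merge: [3] + [48] -> [3, 48]
  Merge: [3, 4] + [3, 48] -> [3, 3, 4, 48]
  Split: [33, 3, 29, 33] -> [33, 3] and [29, 33]
    Split: [33, 3] -> [33] and [3]
    Merge: [33] + [3] -> [3, 33]
    Split: [29, 33] -> [29] and [33]
    Merge: [29] + [33] -> [29, 33]
  Merge: [3, 33] + [29, 33] -> [3, 29, 33, 33]
Merge: [3, 3, 4, 48] + [3, 29, 33, 33] -> [3, 3, 3, 4, 29, 33, 33, 48]

Final sorted array: [3, 3, 3, 4, 29, 33, 33, 48]

The merge sort proceeds by recursively splitting the array and merging sorted halves.
After all merges, the sorted array is [3, 3, 3, 4, 29, 33, 33, 48].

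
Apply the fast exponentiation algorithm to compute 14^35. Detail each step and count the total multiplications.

Computing 14^35 by squaring (build up from 14^1; each line after the first costs one multiplication):

14^1 = 14
14^2 = (14^1)^2 = 14^2 = 196
14^4 = (14^2)^2 = 196^2 = 38416
14^8 = (14^4)^2 = 38416^2 = 1475789056
14^16 = (14^8)^2 = 1475789056^2 = 2177953337809371136
14^17 = 14 * 14^16 = 14 * 2177953337809371136 = 30491346729331195904
14^34 = (14^17)^2 = 30491346729331195904^2 = 929722225368296217729286886758826377216
14^35 = 14 * 14^34 = 14 * 929722225368296217729286886758826377216 = 13016111155156147048210016414623569281024

Result: 13016111155156147048210016414623569281024
Multiplications needed: 7 (7 lines after 14^1)

14^35 = 13016111155156147048210016414623569281024. Using exponentiation by squaring, this requires 7 multiplications. The key idea: if the exponent is even, square the half-power; if odd, multiply by the base once.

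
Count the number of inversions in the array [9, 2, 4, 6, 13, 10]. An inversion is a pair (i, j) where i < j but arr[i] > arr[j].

Finding inversions in [9, 2, 4, 6, 13, 10]:

(0, 1): arr[0]=9 > arr[1]=2
(0, 2): arr[0]=9 > arr[2]=4
(0, 3): arr[0]=9 > arr[3]=6
(4, 5): arr[4]=13 > arr[5]=10

Total inversions: 4

The array has 4 inversion(s): (0,1), (0,2), (0,3), (4,5). Each pair (i,j) satisfies i < j and arr[i] > arr[j].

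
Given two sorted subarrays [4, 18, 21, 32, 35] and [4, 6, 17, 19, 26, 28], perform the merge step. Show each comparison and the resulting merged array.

Merging process:

Compare 4 vs 4: take 4 from left. Merged: [4]
Compare 18 vs 4: take 4 from right. Merged: [4, 4]
Compare 18 vs 6: take 6 from right. Merged: [4, 4, 6]
Compare 18 vs 17: take 17 from right. Merged: [4, 4, 6, 17]
Compare 18 vs 19: take 18 from left. Merged: [4, 4, 6, 17, 18]
Compare 21 vs 19: take 19 from right. Merged: [4, 4, 6, 17, 18, 19]
Compare 21 vs 26: take 21 from left. Merged: [4, 4, 6, 17, 18, 19, 21]
Compare 32 vs 26: take 26 from right. Merged: [4, 4, 6, 17, 18, 19, 21, 26]
Compare 32 vs 28: take 28 from right. Merged: [4, 4, 6, 17, 18, 19, 21, 26, 28]
Append remaining from left: [32, 35]. Merged: [4, 4, 6, 17, 18, 19, 21, 26, 28, 32, 35]

Final merged array: [4, 4, 6, 17, 18, 19, 21, 26, 28, 32, 35]
Total comparisons: 9

The merged array is [4, 4, 6, 17, 18, 19, 21, 26, 28, 32, 35], requiring 9 comparisons. The merge step runs in O(n) time where n is the total number of elements.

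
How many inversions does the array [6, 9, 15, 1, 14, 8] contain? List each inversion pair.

Finding inversions in [6, 9, 15, 1, 14, 8]:

(0, 3): arr[0]=6 > arr[3]=1
(1, 3): arr[1]=9 > arr[3]=1
(1, 5): arr[1]=9 > arr[5]=8
(2, 3): arr[2]=15 > arr[3]=1
(2, 4): arr[2]=15 > arr[4]=14
(2, 5): arr[2]=15 > arr[5]=8
(4, 5): arr[4]=14 > arr[5]=8

Total inversions: 7

The array has 7 inversion(s): (0,3), (1,3), (1,5), (2,3), (2,4), (2,5), (4,5). Each pair (i,j) satisfies i < j and arr[i] > arr[j].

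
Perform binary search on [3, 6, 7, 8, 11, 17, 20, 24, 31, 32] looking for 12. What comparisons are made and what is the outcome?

Binary search for 12 in [3, 6, 7, 8, 11, 17, 20, 24, 31, 32]:

lo=0, hi=9, mid=4, arr[mid]=11 -> 11 < 12, search right half
lo=5, hi=9, mid=7, arr[mid]=24 -> 24 > 12, search left half
lo=5, hi=6, mid=5, arr[mid]=17 -> 17 > 12, search left half
lo=5 > hi=4, target 12 not found

Binary search determines that 12 is not in the array after 3 comparisons. The search space was exhausted without finding the target.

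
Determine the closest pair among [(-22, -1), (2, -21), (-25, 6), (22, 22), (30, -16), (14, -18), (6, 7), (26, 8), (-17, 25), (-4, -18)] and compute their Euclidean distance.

Computing all pairwise distances among 10 points:

d((-22, -1), (2, -21)) = 31.241
d((-22, -1), (-25, 6)) = 7.6158
d((-22, -1), (22, 22)) = 49.6488
d((-22, -1), (30, -16)) = 54.1202
d((-22, -1), (14, -18)) = 39.8121
d((-22, -1), (6, 7)) = 29.1204
d((-22, -1), (26, 8)) = 48.8365
d((-22, -1), (-17, 25)) = 26.4764
d((-22, -1), (-4, -18)) = 24.7588
d((2, -21), (-25, 6)) = 38.1838
d((2, -21), (22, 22)) = 47.4236
d((2, -21), (30, -16)) = 28.4429
d((2, -21), (14, -18)) = 12.3693
d((2, -21), (6, 7)) = 28.2843
d((2, -21), (26, 8)) = 37.6431
d((2, -21), (-17, 25)) = 49.7695
d((2, -21), (-4, -18)) = 6.7082 <-- minimum
d((-25, 6), (22, 22)) = 49.6488
d((-25, 6), (30, -16)) = 59.2368
d((-25, 6), (14, -18)) = 45.793
d((-25, 6), (6, 7)) = 31.0161
d((-25, 6), (26, 8)) = 51.0392
d((-25, 6), (-17, 25)) = 20.6155
d((-25, 6), (-4, -18)) = 31.8904
d((22, 22), (30, -16)) = 38.833
d((22, 22), (14, -18)) = 40.7922
d((22, 22), (6, 7)) = 21.9317
d((22, 22), (26, 8)) = 14.5602
d((22, 22), (-17, 25)) = 39.1152
d((22, 22), (-4, -18)) = 47.7074
d((30, -16), (14, -18)) = 16.1245
d((30, -16), (6, 7)) = 33.2415
d((30, -16), (26, 8)) = 24.3311
d((30, -16), (-17, 25)) = 62.3699
d((30, -16), (-4, -18)) = 34.0588
d((14, -18), (6, 7)) = 26.2488
d((14, -18), (26, 8)) = 28.6356
d((14, -18), (-17, 25)) = 53.0094
d((14, -18), (-4, -18)) = 18.0
d((6, 7), (26, 8)) = 20.025
d((6, 7), (-17, 25)) = 29.2062
d((6, 7), (-4, -18)) = 26.9258
d((26, 8), (-17, 25)) = 46.2385
d((26, 8), (-4, -18)) = 39.6989
d((-17, 25), (-4, -18)) = 44.9222

Closest pair: (2, -21) and (-4, -18) with distance 6.7082

The closest pair is (2, -21) and (-4, -18) with Euclidean distance 6.7082. For 10 points, brute-force pairwise comparison is shown above. For large n, the divide-and-conquer algorithm (sort by x, recurse on halves, check the dividing strip) achieves O(n log n).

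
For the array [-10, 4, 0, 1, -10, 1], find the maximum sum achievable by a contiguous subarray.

Using Kadane's algorithm on [-10, 4, 0, 1, -10, 1]:

Scanning through the array:
Position 1 (value 4): max_ending_here = 4, max_so_far = 4
Position 2 (value 0): max_ending_here = 4, max_so_far = 4
Position 3 (value 1): max_ending_here = 5, max_so_far = 5
Position 4 (value -10): max_ending_here = -5, max_so_far = 5
Position 5 (value 1): max_ending_here = 1, max_so_far = 5

Maximum subarray: [4, 0, 1]
Maximum sum: 5

The maximum subarray is [4, 0, 1] with sum 5. This subarray runs from index 1 to index 3.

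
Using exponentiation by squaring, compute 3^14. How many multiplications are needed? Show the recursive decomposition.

Computing 3^14 by squaring (build up from 3^1; each line after the first costs one multiplication):

3^1 = 3
3^2 = (3^1)^2 = 3^2 = 9
3^3 = 3 * 3^2 = 3 * 9 = 27
3^6 = (3^3)^2 = 27^2 = 729
3^7 = 3 * 3^6 = 3 * 729 = 2187
3^14 = (3^7)^2 = 2187^2 = 4782969

Result: 4782969
Multiplications needed: 5 (5 lines after 3^1)

3^14 = 4782969. Using exponentiation by squaring, this requires 5 multiplications. The key idea: if the exponent is even, square the half-power; if odd, multiply by the base once.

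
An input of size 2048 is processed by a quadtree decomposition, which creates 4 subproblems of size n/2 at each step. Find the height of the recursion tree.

For divide and conquer with division factor 2:

Problem sizes at each level:
Level 0: 2048
Level 1: 1024
Level 2: 512
Level 3: 256
Level 4: 128
Level 5: 64
Level 6: 32
Level 7: 16
Level 8: 8
Level 9: 4
Level 10: 2
Level 11: 1

The root is level 0 and the size-1 base case is level 11 (the tree spans levels 0 through 11, i.e. 12 levels counting the root), so the depth is the number of divisions: log_2(2048) = 11

The recursion tree depth is log_2(2048) = 11. At each level, the problem size is divided by 2, so it takes 11 divisions to reduce to a base case of size 1. The algorithm makes 4 recursive calls at each level.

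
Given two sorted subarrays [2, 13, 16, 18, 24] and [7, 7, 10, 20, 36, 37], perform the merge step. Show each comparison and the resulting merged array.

Merging process:

Compare 2 vs 7: take 2 from left. Merged: [2]
Compare 13 vs 7: take 7 from right. Merged: [2, 7]
Compare 13 vs 7: take 7 from right. Merged: [2, 7, 7]
Compare 13 vs 10: take 10 from right. Merged: [2, 7, 7, 10]
Compare 13 vs 20: take 13 from left. Merged: [2, 7, 7, 10, 13]
Compare 16 vs 20: take 16 from left. Merged: [2, 7, 7, 10, 13, 16]
Compare 18 vs 20: take 18 from left. Merged: [2, 7, 7, 10, 13, 16, 18]
Compare 24 vs 20: take 20 from right. Merged: [2, 7, 7, 10, 13, 16, 18, 20]
Compare 24 vs 36: take 24 from left. Merged: [2, 7, 7, 10, 13, 16, 18, 20, 24]
Append remaining from right: [36, 37]. Merged: [2, 7, 7, 10, 13, 16, 18, 20, 24, 36, 37]

Final merged array: [2, 7, 7, 10, 13, 16, 18, 20, 24, 36, 37]
Total comparisons: 9

The merged array is [2, 7, 7, 10, 13, 16, 18, 20, 24, 36, 37], requiring 9 comparisons. The merge step runs in O(n) time where n is the total number of elements.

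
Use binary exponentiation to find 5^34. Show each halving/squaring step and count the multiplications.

Computing 5^34 by squaring (build up from 5^1; each line after the first costs one multiplication):

5^1 = 5
5^2 = (5^1)^2 = 5^2 = 25
5^4 = (5^2)^2 = 25^2 = 625
5^8 = (5^4)^2 = 625^2 = 390625
5^16 = (5^8)^2 = 390625^2 = 152587890625
5^17 = 5 * 5^16 = 5 * 152587890625 = 762939453125
5^34 = (5^17)^2 = 762939453125^2 = 582076609134674072265625

Result: 582076609134674072265625
Multiplications needed: 6 (6 lines after 5^1)

5^34 = 582076609134674072265625. Using exponentiation by squaring, this requires 6 multiplications. The key idea: if the exponent is even, square the half-power; if odd, multiply by the base once.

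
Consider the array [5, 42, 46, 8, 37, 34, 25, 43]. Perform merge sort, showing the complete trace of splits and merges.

Merge sort trace:

Split: [5, 42, 46, 8, 37, 34, 25, 43] -> [5, 42, 46, 8] and [37, 34, 25, 43]
  Split: [5, 42, 46, 8] -> [5, 42] and [46, 8]
    Split: [5, 42] -> [5] and [42]
    Merge: [5] + [42] -> [5, 42]
    Split: [46, 8] -> [46] and [8]
    Merge: [46] + [8] -> [8, 46]
  Merge: [5, 42] + [8, 46] -> [5, 8, 42, 46]
  Split: [37, 34, 25, 43] -> [37, 34] and [25, 43]
    Split: [37, 34] -> [37] and [34]
    Merge: [37] + [34] -> [34, 37]
    Split: [25, 43] -> [25] and [43]
    Merge: [25] + [43] -> [25, 43]
  Merge: [34, 37] + [25, 43] -> [25, 34, 37, 43]
Merge: [5, 8, 42, 46] + [25, 34, 37, 43] -> [5, 8, 25, 34, 37, 42, 43, 46]

Final sorted array: [5, 8, 25, 34, 37, 42, 43, 46]

The merge sort proceeds by recursively splitting the array and merging sorted halves.
After all merges, the sorted array is [5, 8, 25, 34, 37, 42, 43, 46].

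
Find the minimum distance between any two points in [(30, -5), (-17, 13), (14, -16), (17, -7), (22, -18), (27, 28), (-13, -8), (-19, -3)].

Computing all pairwise distances among 8 points:

d((30, -5), (-17, 13)) = 50.3289
d((30, -5), (14, -16)) = 19.4165
d((30, -5), (17, -7)) = 13.1529
d((30, -5), (22, -18)) = 15.2643
d((30, -5), (27, 28)) = 33.1361
d((30, -5), (-13, -8)) = 43.1045
d((30, -5), (-19, -3)) = 49.0408
d((-17, 13), (14, -16)) = 42.45
d((-17, 13), (17, -7)) = 39.4462
d((-17, 13), (22, -18)) = 49.8197
d((-17, 13), (27, 28)) = 46.4866
d((-17, 13), (-13, -8)) = 21.3776
d((-17, 13), (-19, -3)) = 16.1245
d((14, -16), (17, -7)) = 9.4868
d((14, -16), (22, -18)) = 8.2462
d((14, -16), (27, 28)) = 45.8803
d((14, -16), (-13, -8)) = 28.1603
d((14, -16), (-19, -3)) = 35.4683
d((17, -7), (22, -18)) = 12.083
d((17, -7), (27, 28)) = 36.4005
d((17, -7), (-13, -8)) = 30.0167
d((17, -7), (-19, -3)) = 36.2215
d((22, -18), (27, 28)) = 46.2709
d((22, -18), (-13, -8)) = 36.4005
d((22, -18), (-19, -3)) = 43.6578
d((27, 28), (-13, -8)) = 53.8145
d((27, 28), (-19, -3)) = 55.4707
d((-13, -8), (-19, -3)) = 7.8102 <-- minimum

Closest pair: (-13, -8) and (-19, -3) with distance 7.8102

The closest pair is (-13, -8) and (-19, -3) with Euclidean distance 7.8102. For 8 points, brute-force pairwise comparison is shown above. For large n, the divide-and-conquer algorithm (sort by x, recurse on halves, check the dividing strip) achieves O(n log n).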